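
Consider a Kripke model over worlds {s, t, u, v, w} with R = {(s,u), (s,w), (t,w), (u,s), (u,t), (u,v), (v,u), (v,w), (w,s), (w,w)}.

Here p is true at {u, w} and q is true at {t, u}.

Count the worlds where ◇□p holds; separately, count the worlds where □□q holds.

For ◇□p:
s: successors {u, w}; □p there: u:F, w:F. ✗
t: successors {w}; □p there: w:F. ✗
u: successors {s, t, v}; □p there: s:T, t:T, v:T. ✓
v: successors {u, w}; □p there: u:F, w:F. ✗
w: successors {s, w}; □p there: s:T, w:F. ✓
— 2 worlds.
For □□q:
s: successors {u, w}; □q there: u:F, w:F. ✗
t: successors {w}; □q there: w:F. ✗
u: successors {s, t, v}; □q there: s:F, t:F, v:F. ✗
v: successors {u, w}; □q there: u:F, w:F. ✗
w: successors {s, w}; □q there: s:F, w:F. ✗
— 0 worlds.

2 and 0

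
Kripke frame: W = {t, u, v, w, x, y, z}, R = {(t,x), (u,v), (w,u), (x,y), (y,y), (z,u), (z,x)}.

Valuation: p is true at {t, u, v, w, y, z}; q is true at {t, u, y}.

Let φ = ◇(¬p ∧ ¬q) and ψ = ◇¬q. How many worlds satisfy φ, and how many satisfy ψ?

For ◇(¬p ∧ ¬q):
t: successors {x}; ¬p ∧ ¬q there: x:T. ✓
u: successors {v}; ¬p ∧ ¬q there: v:F. ✗
v: no successors, so ◇(¬p ∧ ¬q) fails. ✗
w: successors {u}; ¬p ∧ ¬q there: u:F. ✗
x: successors {y}; ¬p ∧ ¬q there: y:F. ✗
y: successors {y}; ¬p ∧ ¬q there: y:F. ✗
z: successors {u, x}; ¬p ∧ ¬q there: u:F, x:T. ✓
— 2 worlds.
For ◇¬q:
t: successors {x}; ¬q there: x:T. ✓
u: successors {v}; ¬q there: v:T. ✓
v: no successors, so ◇¬q fails. ✗
w: successors {u}; ¬q there: u:F. ✗
x: successors {y}; ¬q there: y:F. ✗
y: successors {y}; ¬q there: y:F. ✗
z: successors {u, x}; ¬q there: u:F, x:T. ✓
— 3 worlds.

2 and 3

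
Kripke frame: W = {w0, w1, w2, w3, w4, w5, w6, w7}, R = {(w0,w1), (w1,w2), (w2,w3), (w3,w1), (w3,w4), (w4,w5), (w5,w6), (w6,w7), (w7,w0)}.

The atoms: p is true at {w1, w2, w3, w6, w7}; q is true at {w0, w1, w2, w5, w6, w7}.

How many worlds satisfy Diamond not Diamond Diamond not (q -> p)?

w0: successors {w1}; not Diamond Diamond not (q -> p) there: w1:T. ✓
w1: successors {w2}; not Diamond Diamond not (q -> p) there: w2:T. ✓
w2: successors {w3}; not Diamond Diamond not (q -> p) there: w3:F. ✗
w3: successors {w1, w4}; not Diamond Diamond not (q -> p) there: w1:T, w4:T. ✓
w4: successors {w5}; not Diamond Diamond not (q -> p) there: w5:T. ✓
w5: successors {w6}; not Diamond Diamond not (q -> p) there: w6:F. ✗
w6: successors {w7}; not Diamond Diamond not (q -> p) there: w7:T. ✓
w7: successors {w0}; not Diamond Diamond not (q -> p) there: w0:T. ✓
Satisfying worlds: {w0, w1, w3, w4, w6, w7}.

6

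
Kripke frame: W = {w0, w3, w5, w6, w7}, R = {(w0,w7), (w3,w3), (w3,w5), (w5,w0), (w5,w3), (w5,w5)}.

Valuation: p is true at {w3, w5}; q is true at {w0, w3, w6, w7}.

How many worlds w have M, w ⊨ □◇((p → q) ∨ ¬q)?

4

w0: successors {w7}; ◇((p → q) ∨ ¬q) there: w7:F. ✗
w3: successors {w3, w5}; ◇((p → q) ∨ ¬q) there: w3:T, w5:T. ✓
w5: successors {w0, w3, w5}; ◇((p → q) ∨ ¬q) there: w0:T, w3:T, w5:T. ✓
w6: no successors, so □◇((p → q) ∨ ¬q) holds vacuously. ✓
w7: no successors, so □◇((p → q) ∨ ¬q) holds vacuously. ✓
Satisfying worlds: {w3, w5, w6, w7}.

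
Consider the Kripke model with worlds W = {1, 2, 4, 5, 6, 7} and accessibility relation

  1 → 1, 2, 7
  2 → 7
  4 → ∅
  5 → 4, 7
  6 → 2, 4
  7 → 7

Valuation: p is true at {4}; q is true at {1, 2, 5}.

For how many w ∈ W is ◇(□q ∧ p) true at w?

1: successors {1, 2, 7}; □q ∧ p there: 1:F, 2:F, 7:F. ✗
2: successors {7}; □q ∧ p there: 7:F. ✗
4: no successors, so ◇(□q ∧ p) fails. ✗
5: successors {4, 7}; □q ∧ p there: 4:T, 7:F. ✓
6: successors {2, 4}; □q ∧ p there: 2:F, 4:T. ✓
7: successors {7}; □q ∧ p there: 7:F. ✗
Satisfying worlds: {5, 6}.

2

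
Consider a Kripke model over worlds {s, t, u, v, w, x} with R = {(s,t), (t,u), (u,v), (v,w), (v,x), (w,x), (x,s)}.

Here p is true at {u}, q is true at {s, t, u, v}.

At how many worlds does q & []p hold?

s: q is T, []p is F. ✗
t: q is T, []p is T. ✓
u: q is T, []p is F. ✗
v: q is T, []p is F. ✗
w: q is F, []p is F. ✗
x: q is F, []p is F. ✗
Satisfying worlds: {t}.

1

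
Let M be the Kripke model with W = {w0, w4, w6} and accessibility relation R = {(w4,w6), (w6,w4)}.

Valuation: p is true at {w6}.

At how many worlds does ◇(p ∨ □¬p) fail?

w0: no successors, so ◇(p ∨ □¬p) fails. ✗
w4: successors {w6}; p ∨ □¬p there: w6:T. ✓
w6: successors {w4}; p ∨ □¬p there: w4:F. ✗
Satisfying worlds: {w4}.
So ◇(p ∨ □¬p) fails at the other 2 worlds.

2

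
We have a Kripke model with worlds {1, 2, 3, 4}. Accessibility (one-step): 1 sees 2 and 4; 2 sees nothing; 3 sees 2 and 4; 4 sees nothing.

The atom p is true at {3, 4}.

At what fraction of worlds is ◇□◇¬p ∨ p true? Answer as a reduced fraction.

3/4

1: ◇□◇¬p is T, p is F. ✓
2: ◇□◇¬p is F, p is F. ✗
3: ◇□◇¬p is T, p is T. ✓
4: ◇□◇¬p is F, p is T. ✓
That's 3 of 4 worlds, so 3/4.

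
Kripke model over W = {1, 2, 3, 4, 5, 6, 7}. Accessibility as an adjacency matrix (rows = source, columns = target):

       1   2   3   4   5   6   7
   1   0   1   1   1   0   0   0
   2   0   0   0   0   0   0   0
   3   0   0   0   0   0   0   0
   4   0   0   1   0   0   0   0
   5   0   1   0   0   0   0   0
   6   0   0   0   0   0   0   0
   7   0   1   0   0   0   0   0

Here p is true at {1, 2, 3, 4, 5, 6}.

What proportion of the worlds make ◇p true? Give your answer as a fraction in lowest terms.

1: successors {2, 3, 4}; p there: 2:T, 3:T, 4:T. ✓
2: no successors, so ◇p fails. ✗
3: no successors, so ◇p fails. ✗
4: successors {3}; p there: 3:T. ✓
5: successors {2}; p there: 2:T. ✓
6: no successors, so ◇p fails. ✗
7: successors {2}; p there: 2:T. ✓
That's 4 of 7 worlds, so 4/7.

4/7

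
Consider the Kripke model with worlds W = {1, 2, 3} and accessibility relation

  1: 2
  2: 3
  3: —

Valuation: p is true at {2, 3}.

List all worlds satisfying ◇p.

1: successors {2}; p there: 2:T. ✓
2: successors {3}; p there: 3:T. ✓
3: no successors, so ◇p fails. ✗

{1, 2}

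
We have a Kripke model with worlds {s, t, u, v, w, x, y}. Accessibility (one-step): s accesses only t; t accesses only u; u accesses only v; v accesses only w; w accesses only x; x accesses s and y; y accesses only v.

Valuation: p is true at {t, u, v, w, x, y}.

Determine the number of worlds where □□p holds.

6

s: successors {t}; □p there: t:T. ✓
t: successors {u}; □p there: u:T. ✓
u: successors {v}; □p there: v:T. ✓
v: successors {w}; □p there: w:T. ✓
w: successors {x}; □p there: x:F. ✗
x: successors {s, y}; □p there: s:T, y:T. ✓
y: successors {v}; □p there: v:T. ✓
Satisfying worlds: {s, t, u, v, x, y}.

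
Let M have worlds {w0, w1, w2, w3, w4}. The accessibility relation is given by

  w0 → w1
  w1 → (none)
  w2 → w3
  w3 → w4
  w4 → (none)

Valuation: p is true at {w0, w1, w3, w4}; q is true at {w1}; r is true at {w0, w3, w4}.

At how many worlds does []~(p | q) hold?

2

w0: successors {w1}; ~(p | q) there: w1:F. ✗
w1: no successors, so []~(p | q) holds vacuously. ✓
w2: successors {w3}; ~(p | q) there: w3:F. ✗
w3: successors {w4}; ~(p | q) there: w4:F. ✗
w4: no successors, so []~(p | q) holds vacuously. ✓
Satisfying worlds: {w1, w4}.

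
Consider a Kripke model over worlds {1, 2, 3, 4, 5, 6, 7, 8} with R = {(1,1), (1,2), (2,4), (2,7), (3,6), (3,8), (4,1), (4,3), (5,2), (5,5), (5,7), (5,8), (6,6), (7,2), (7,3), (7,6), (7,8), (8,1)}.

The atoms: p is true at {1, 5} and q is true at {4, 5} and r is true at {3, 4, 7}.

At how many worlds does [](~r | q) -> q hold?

4

1: [](~r | q) is T, q is F. ✗
2: [](~r | q) is F, q is F. ✓
3: [](~r | q) is T, q is F. ✗
4: [](~r | q) is F, q is T. ✓
5: [](~r | q) is F, q is T. ✓
6: [](~r | q) is T, q is F. ✗
7: [](~r | q) is F, q is F. ✓
8: [](~r | q) is T, q is F. ✗
Satisfying worlds: {2, 4, 5, 7}.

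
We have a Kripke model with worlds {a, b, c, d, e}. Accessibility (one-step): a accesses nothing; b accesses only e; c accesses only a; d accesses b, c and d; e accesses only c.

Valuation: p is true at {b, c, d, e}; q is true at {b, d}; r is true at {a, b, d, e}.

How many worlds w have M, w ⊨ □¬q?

a: no successors, so □¬q holds vacuously. ✓
b: successors {e}; ¬q there: e:T. ✓
c: successors {a}; ¬q there: a:T. ✓
d: successors {b, c, d}; ¬q there: b:F, c:T, d:F. ✗
e: successors {c}; ¬q there: c:T. ✓
Satisfying worlds: {a, b, c, e}.

4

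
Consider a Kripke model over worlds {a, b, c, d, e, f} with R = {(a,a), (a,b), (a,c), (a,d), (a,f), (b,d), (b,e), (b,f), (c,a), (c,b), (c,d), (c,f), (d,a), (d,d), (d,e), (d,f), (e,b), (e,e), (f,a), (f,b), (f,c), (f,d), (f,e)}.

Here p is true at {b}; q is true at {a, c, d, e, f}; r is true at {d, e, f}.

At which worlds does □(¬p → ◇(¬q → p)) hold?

{a, b, c, d, e, f}

a: successors {a, b, c, d, f}; ¬p → ◇(¬q → p) there: a:T, b:T, c:T, d:T, f:T. ✓
b: successors {d, e, f}; ¬p → ◇(¬q → p) there: d:T, e:T, f:T. ✓
c: successors {a, b, d, f}; ¬p → ◇(¬q → p) there: a:T, b:T, d:T, f:T. ✓
d: successors {a, d, e, f}; ¬p → ◇(¬q → p) there: a:T, d:T, e:T, f:T. ✓
e: successors {b, e}; ¬p → ◇(¬q → p) there: b:T, e:T. ✓
f: successors {a, b, c, d, e}; ¬p → ◇(¬q → p) there: a:T, b:T, c:T, d:T, e:T. ✓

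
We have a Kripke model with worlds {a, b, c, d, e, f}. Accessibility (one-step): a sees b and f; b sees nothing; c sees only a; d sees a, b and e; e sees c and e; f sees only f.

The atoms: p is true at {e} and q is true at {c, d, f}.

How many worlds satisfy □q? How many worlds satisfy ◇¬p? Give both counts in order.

2 and 5

For □q:
a: successors {b, f}; q there: b:F, f:T. ✗
b: no successors, so □q holds vacuously. ✓
c: successors {a}; q there: a:F. ✗
d: successors {a, b, e}; q there: a:F, b:F, e:F. ✗
e: successors {c, e}; q there: c:T, e:F. ✗
f: successors {f}; q there: f:T. ✓
— 2 worlds.
For ◇¬p:
a: successors {b, f}; ¬p there: b:T, f:T. ✓
b: no successors, so ◇¬p fails. ✗
c: successors {a}; ¬p there: a:T. ✓
d: successors {a, b, e}; ¬p there: a:T, b:T, e:F. ✓
e: successors {c, e}; ¬p there: c:T, e:F. ✓
f: successors {f}; ¬p there: f:T. ✓
— 5 worlds.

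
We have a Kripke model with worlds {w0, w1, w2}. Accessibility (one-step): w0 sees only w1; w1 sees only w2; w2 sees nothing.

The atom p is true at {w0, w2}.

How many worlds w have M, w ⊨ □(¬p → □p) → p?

2

w0: □(¬p → □p) is T, p is T. ✓
w1: □(¬p → □p) is T, p is F. ✗
w2: □(¬p → □p) is T, p is T. ✓
Satisfying worlds: {w0, w2}.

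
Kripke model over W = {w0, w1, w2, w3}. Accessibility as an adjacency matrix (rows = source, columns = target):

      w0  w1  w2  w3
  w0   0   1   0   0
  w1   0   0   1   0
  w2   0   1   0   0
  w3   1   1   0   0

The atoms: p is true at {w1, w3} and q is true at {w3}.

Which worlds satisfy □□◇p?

{w0, w2}

w0: successors {w1}; □◇p there: w1:T. ✓
w1: successors {w2}; □◇p there: w2:F. ✗
w2: successors {w1}; □◇p there: w1:T. ✓
w3: successors {w0, w1}; □◇p there: w0:F, w1:T. ✗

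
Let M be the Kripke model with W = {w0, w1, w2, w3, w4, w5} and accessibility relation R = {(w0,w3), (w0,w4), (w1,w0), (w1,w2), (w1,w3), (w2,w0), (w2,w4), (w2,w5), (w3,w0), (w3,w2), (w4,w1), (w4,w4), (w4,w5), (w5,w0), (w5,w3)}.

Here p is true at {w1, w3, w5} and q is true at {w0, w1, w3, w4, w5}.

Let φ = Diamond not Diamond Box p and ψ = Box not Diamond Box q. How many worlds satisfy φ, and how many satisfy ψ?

6 and 0

For Diamond not Diamond Box p:
w0: successors {w3, w4}; not Diamond Box p there: w3:T, w4:T. ✓
w1: successors {w0, w2, w3}; not Diamond Box p there: w0:T, w2:T, w3:T. ✓
w2: successors {w0, w4, w5}; not Diamond Box p there: w0:T, w4:T, w5:T. ✓
w3: successors {w0, w2}; not Diamond Box p there: w0:T, w2:T. ✓
w4: successors {w1, w4, w5}; not Diamond Box p there: w1:T, w4:T, w5:T. ✓
w5: successors {w0, w3}; not Diamond Box p there: w0:T, w3:T. ✓
— 6 worlds.
For Box not Diamond Box q:
w0: successors {w3, w4}; not Diamond Box q there: w3:F, w4:F. ✗
w1: successors {w0, w2, w3}; not Diamond Box q there: w0:F, w2:F, w3:F. ✗
w2: successors {w0, w4, w5}; not Diamond Box q there: w0:F, w4:F, w5:F. ✗
w3: successors {w0, w2}; not Diamond Box q there: w0:F, w2:F. ✗
w4: successors {w1, w4, w5}; not Diamond Box q there: w1:F, w4:F, w5:F. ✗
w5: successors {w0, w3}; not Diamond Box q there: w0:F, w3:F. ✗
— 0 worlds.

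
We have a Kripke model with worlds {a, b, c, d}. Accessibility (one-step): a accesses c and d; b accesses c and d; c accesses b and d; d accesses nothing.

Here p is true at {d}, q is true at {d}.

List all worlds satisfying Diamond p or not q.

{a, b, c}

a: Diamond p is T, not q is T. ✓
b: Diamond p is T, not q is T. ✓
c: Diamond p is T, not q is T. ✓
d: Diamond p is F, not q is F. ✗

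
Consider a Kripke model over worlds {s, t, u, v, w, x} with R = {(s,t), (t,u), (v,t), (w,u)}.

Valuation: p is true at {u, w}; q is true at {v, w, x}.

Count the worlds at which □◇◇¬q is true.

s: successors {t}; ◇◇¬q there: t:F. ✗
t: successors {u}; ◇◇¬q there: u:F. ✗
u: no successors, so □◇◇¬q holds vacuously. ✓
v: successors {t}; ◇◇¬q there: t:F. ✗
w: successors {u}; ◇◇¬q there: u:F. ✗
x: no successors, so □◇◇¬q holds vacuously. ✓
Satisfying worlds: {u, x}.

2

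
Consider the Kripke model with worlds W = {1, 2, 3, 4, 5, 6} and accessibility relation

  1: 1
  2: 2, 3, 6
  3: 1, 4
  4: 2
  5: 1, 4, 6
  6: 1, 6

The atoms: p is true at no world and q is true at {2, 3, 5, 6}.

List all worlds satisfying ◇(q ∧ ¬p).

1: successors {1}; q ∧ ¬p there: 1:F. ✗
2: successors {2, 3, 6}; q ∧ ¬p there: 2:T, 3:T, 6:T. ✓
3: successors {1, 4}; q ∧ ¬p there: 1:F, 4:F. ✗
4: successors {2}; q ∧ ¬p there: 2:T. ✓
5: successors {1, 4, 6}; q ∧ ¬p there: 1:F, 4:F, 6:T. ✓
6: successors {1, 6}; q ∧ ¬p there: 1:F, 6:T. ✓

{2, 4, 5, 6}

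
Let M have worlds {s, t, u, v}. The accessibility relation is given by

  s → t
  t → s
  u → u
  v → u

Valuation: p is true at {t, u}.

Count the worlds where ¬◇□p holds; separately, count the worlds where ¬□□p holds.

For ¬◇□p:
s: ◇□p is F. ✓
t: ◇□p is T. ✗
u: ◇□p is T. ✗
v: ◇□p is T. ✗
— 1 world.
For ¬□□p:
s: □□p is F. ✓
t: □□p is T. ✗
u: □□p is T. ✗
v: □□p is T. ✗
— 1 world.

1 and 1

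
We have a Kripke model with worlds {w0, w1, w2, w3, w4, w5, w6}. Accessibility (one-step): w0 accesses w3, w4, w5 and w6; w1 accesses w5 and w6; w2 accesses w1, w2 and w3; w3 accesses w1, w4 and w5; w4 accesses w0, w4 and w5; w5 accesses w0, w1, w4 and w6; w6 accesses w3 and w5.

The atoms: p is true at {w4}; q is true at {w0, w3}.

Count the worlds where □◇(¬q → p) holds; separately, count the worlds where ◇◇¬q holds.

4 and 7

For □◇(¬q → p):
w0: successors {w3, w4, w5, w6}; ◇(¬q → p) there: w3:T, w4:T, w5:T, w6:T. ✓
w1: successors {w5, w6}; ◇(¬q → p) there: w5:T, w6:T. ✓
w2: successors {w1, w2, w3}; ◇(¬q → p) there: w1:F, w2:T, w3:T. ✗
w3: successors {w1, w4, w5}; ◇(¬q → p) there: w1:F, w4:T, w5:T. ✗
w4: successors {w0, w4, w5}; ◇(¬q → p) there: w0:T, w4:T, w5:T. ✓
w5: successors {w0, w1, w4, w6}; ◇(¬q → p) there: w0:T, w1:F, w4:T, w6:T. ✗
w6: successors {w3, w5}; ◇(¬q → p) there: w3:T, w5:T. ✓
— 4 worlds.
For ◇◇¬q:
w0: successors {w3, w4, w5, w6}; ◇¬q there: w3:T, w4:T, w5:T, w6:T. ✓
w1: successors {w5, w6}; ◇¬q there: w5:T, w6:T. ✓
w2: successors {w1, w2, w3}; ◇¬q there: w1:T, w2:T, w3:T. ✓
w3: successors {w1, w4, w5}; ◇¬q there: w1:T, w4:T, w5:T. ✓
w4: successors {w0, w4, w5}; ◇¬q there: w0:T, w4:T, w5:T. ✓
w5: successors {w0, w1, w4, w6}; ◇¬q there: w0:T, w1:T, w4:T, w6:T. ✓
w6: successors {w3, w5}; ◇¬q there: w3:T, w5:T. ✓
— 7 worlds.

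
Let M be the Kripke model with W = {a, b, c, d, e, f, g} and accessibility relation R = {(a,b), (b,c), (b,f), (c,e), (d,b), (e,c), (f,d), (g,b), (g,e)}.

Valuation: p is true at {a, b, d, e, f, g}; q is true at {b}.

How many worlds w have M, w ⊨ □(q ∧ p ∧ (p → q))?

a: successors {b}; q ∧ p ∧ (p → q) there: b:T. ✓
b: successors {c, f}; q ∧ p ∧ (p → q) there: c:F, f:F. ✗
c: successors {e}; q ∧ p ∧ (p → q) there: e:F. ✗
d: successors {b}; q ∧ p ∧ (p → q) there: b:T. ✓
e: successors {c}; q ∧ p ∧ (p → q) there: c:F. ✗
f: successors {d}; q ∧ p ∧ (p → q) there: d:F. ✗
g: successors {b, e}; q ∧ p ∧ (p → q) there: b:T, e:F. ✗
Satisfying worlds: {a, d}.

2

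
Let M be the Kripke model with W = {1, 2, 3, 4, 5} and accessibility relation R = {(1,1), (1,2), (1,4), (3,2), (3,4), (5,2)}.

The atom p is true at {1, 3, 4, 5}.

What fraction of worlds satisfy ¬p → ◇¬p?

1: ¬p is F, ◇¬p is T. ✓
2: ¬p is T, ◇¬p is F. ✗
3: ¬p is F, ◇¬p is T. ✓
4: ¬p is F, ◇¬p is F. ✓
5: ¬p is F, ◇¬p is T. ✓
That's 4 of 5 worlds, so 4/5.

4/5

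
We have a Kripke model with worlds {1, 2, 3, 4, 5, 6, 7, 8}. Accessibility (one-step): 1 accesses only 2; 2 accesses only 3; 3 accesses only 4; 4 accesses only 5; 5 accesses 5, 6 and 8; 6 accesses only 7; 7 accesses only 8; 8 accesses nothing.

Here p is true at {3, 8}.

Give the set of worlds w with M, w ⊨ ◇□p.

{1, 5, 6, 7}

1: successors {2}; □p there: 2:T. ✓
2: successors {3}; □p there: 3:F. ✗
3: successors {4}; □p there: 4:F. ✗
4: successors {5}; □p there: 5:F. ✗
5: successors {5, 6, 8}; □p there: 5:F, 6:F, 8:T. ✓
6: successors {7}; □p there: 7:T. ✓
7: successors {8}; □p there: 8:T. ✓
8: no successors, so ◇□p fails. ✗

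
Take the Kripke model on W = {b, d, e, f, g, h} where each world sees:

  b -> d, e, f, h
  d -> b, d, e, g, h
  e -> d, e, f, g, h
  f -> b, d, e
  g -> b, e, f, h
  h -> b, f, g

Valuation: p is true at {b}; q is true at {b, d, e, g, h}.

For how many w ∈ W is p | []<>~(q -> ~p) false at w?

b: p is T, []<>~(q -> ~p) is F. ✓
d: p is F, []<>~(q -> ~p) is F. ✗
e: p is F, []<>~(q -> ~p) is F. ✗
f: p is F, []<>~(q -> ~p) is F. ✗
g: p is F, []<>~(q -> ~p) is F. ✗
h: p is F, []<>~(q -> ~p) is F. ✗
Satisfying worlds: {b}.
So p | []<>~(q -> ~p) fails at the other 5 worlds.

5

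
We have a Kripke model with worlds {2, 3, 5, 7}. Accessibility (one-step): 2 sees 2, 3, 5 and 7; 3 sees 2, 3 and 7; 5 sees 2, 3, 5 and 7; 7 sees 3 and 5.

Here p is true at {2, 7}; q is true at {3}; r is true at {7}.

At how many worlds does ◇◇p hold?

2: successors {2, 3, 5, 7}; ◇p there: 2:T, 3:T, 5:T, 7:F. ✓
3: successors {2, 3, 7}; ◇p there: 2:T, 3:T, 7:F. ✓
5: successors {2, 3, 5, 7}; ◇p there: 2:T, 3:T, 5:T, 7:F. ✓
7: successors {3, 5}; ◇p there: 3:T, 5:T. ✓
Satisfying worlds: {2, 3, 5, 7}.

4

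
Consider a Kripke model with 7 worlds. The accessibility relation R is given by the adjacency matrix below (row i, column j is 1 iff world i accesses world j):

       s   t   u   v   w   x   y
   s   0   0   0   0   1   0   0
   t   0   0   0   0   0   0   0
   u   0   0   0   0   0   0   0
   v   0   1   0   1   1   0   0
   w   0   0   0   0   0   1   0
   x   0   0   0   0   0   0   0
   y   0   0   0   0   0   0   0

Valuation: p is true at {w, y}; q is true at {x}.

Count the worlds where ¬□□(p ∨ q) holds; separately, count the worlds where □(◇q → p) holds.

For ¬□□(p ∨ q):
s: □□(p ∨ q) is T. ✗
t: □□(p ∨ q) is T. ✗
u: □□(p ∨ q) is T. ✗
v: □□(p ∨ q) is F. ✓
w: □□(p ∨ q) is T. ✗
x: □□(p ∨ q) is T. ✗
y: □□(p ∨ q) is T. ✗
— 1 world.
For □(◇q → p):
s: successors {w}; ◇q → p there: w:T. ✓
t: no successors, so □(◇q → p) holds vacuously. ✓
u: no successors, so □(◇q → p) holds vacuously. ✓
v: successors {t, v, w}; ◇q → p there: t:T, v:T, w:T. ✓
w: successors {x}; ◇q → p there: x:T. ✓
x: no successors, so □(◇q → p) holds vacuously. ✓
y: no successors, so □(◇q → p) holds vacuously. ✓
— 7 worlds.

1 and 7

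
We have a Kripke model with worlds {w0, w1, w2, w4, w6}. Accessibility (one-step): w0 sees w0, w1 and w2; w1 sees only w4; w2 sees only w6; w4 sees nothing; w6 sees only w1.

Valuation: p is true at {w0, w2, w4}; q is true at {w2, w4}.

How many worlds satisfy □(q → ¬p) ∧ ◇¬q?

2

w0: □(q → ¬p) is F, ◇¬q is T. ✗
w1: □(q → ¬p) is F, ◇¬q is F. ✗
w2: □(q → ¬p) is T, ◇¬q is T. ✓
w4: □(q → ¬p) is T, ◇¬q is F. ✗
w6: □(q → ¬p) is T, ◇¬q is T. ✓
Satisfying worlds: {w2, w6}.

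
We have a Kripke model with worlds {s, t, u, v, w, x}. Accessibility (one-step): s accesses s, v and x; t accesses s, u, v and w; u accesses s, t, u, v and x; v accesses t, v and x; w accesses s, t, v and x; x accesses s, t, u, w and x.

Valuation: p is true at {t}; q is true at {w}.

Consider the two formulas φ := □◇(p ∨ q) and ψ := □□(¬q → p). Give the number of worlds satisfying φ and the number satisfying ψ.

For □◇(p ∨ q):
s: successors {s, v, x}; ◇(p ∨ q) there: s:F, v:T, x:T. ✗
t: successors {s, u, v, w}; ◇(p ∨ q) there: s:F, u:T, v:T, w:T. ✗
u: successors {s, t, u, v, x}; ◇(p ∨ q) there: s:F, t:T, u:T, v:T, x:T. ✗
v: successors {t, v, x}; ◇(p ∨ q) there: t:T, v:T, x:T. ✓
w: successors {s, t, v, x}; ◇(p ∨ q) there: s:F, t:T, v:T, x:T. ✗
x: successors {s, t, u, w, x}; ◇(p ∨ q) there: s:F, t:T, u:T, w:T, x:T. ✗
— 1 world.
For □□(¬q → p):
s: successors {s, v, x}; □(¬q → p) there: s:F, v:F, x:F. ✗
t: successors {s, u, v, w}; □(¬q → p) there: s:F, u:F, v:F, w:F. ✗
u: successors {s, t, u, v, x}; □(¬q → p) there: s:F, t:F, u:F, v:F, x:F. ✗
v: successors {t, v, x}; □(¬q → p) there: t:F, v:F, x:F. ✗
w: successors {s, t, v, x}; □(¬q → p) there: s:F, t:F, v:F, x:F. ✗
x: successors {s, t, u, w, x}; □(¬q → p) there: s:F, t:F, u:F, w:F, x:F. ✗
— 0 worlds.

1 and 0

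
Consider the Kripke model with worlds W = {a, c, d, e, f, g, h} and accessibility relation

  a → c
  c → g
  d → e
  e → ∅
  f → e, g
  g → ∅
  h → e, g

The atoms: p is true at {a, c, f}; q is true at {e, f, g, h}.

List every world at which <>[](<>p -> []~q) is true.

{a, c, d, f, h}

a: successors {c}; [](<>p -> []~q) there: c:T. ✓
c: successors {g}; [](<>p -> []~q) there: g:T. ✓
d: successors {e}; [](<>p -> []~q) there: e:T. ✓
e: no successors, so <>[](<>p -> []~q) fails. ✗
f: successors {e, g}; [](<>p -> []~q) there: e:T, g:T. ✓
g: no successors, so <>[](<>p -> []~q) fails. ✗
h: successors {e, g}; [](<>p -> []~q) there: e:T, g:T. ✓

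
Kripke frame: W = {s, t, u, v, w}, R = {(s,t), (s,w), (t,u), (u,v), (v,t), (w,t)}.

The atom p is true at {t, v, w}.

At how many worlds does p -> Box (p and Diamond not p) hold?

4

s: p is F, Box (p and Diamond not p) is F. ✓
t: p is T, Box (p and Diamond not p) is F. ✗
u: p is F, Box (p and Diamond not p) is F. ✓
v: p is T, Box (p and Diamond not p) is T. ✓
w: p is T, Box (p and Diamond not p) is T. ✓
Satisfying worlds: {s, u, v, w}.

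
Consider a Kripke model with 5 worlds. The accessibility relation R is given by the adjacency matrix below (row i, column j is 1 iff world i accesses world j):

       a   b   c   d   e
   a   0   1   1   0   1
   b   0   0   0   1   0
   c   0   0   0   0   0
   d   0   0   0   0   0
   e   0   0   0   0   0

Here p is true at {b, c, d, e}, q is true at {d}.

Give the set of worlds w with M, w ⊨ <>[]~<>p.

{a, b}

a: successors {b, c, e}; []~<>p there: b:T, c:T, e:T. ✓
b: successors {d}; []~<>p there: d:T. ✓
c: no successors, so <>[]~<>p fails. ✗
d: no successors, so <>[]~<>p fails. ✗
e: no successors, so <>[]~<>p fails. ✗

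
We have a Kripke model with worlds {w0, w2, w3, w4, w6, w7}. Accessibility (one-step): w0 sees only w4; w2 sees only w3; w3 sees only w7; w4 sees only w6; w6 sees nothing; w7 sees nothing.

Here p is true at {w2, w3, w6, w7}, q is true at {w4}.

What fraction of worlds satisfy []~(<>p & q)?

w0: successors {w4}; ~(<>p & q) there: w4:F. ✗
w2: successors {w3}; ~(<>p & q) there: w3:T. ✓
w3: successors {w7}; ~(<>p & q) there: w7:T. ✓
w4: successors {w6}; ~(<>p & q) there: w6:T. ✓
w6: no successors, so []~(<>p & q) holds vacuously. ✓
w7: no successors, so []~(<>p & q) holds vacuously. ✓
That's 5 of 6 worlds, so 5/6.

5/6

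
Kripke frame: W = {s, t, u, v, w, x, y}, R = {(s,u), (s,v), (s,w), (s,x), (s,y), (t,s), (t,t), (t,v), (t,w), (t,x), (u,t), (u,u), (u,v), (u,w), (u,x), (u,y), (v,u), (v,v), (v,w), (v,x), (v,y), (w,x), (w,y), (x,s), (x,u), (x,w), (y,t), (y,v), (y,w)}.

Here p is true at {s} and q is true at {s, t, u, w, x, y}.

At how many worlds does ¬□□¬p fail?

1

s: □□¬p is F. ✓
t: □□¬p is F. ✓
u: □□¬p is F. ✓
v: □□¬p is F. ✓
w: □□¬p is F. ✓
x: □□¬p is T. ✗
y: □□¬p is F. ✓
Satisfying worlds: {s, t, u, v, w, y}.
So ¬□□¬p fails at the other 1 world.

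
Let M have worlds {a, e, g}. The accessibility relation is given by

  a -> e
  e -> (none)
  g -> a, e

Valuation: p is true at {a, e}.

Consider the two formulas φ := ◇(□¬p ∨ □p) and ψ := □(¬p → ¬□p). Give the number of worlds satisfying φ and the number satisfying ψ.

For ◇(□¬p ∨ □p):
a: successors {e}; □¬p ∨ □p there: e:T. ✓
e: no successors, so ◇(□¬p ∨ □p) fails. ✗
g: successors {a, e}; □¬p ∨ □p there: a:T, e:T. ✓
— 2 worlds.
For □(¬p → ¬□p):
a: successors {e}; ¬p → ¬□p there: e:T. ✓
e: no successors, so □(¬p → ¬□p) holds vacuously. ✓
g: successors {a, e}; ¬p → ¬□p there: a:T, e:T. ✓
— 3 worlds.

2 and 3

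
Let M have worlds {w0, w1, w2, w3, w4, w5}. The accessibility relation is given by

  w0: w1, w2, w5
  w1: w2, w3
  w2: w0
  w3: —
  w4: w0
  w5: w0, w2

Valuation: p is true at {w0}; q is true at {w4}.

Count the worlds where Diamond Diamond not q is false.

w0: successors {w1, w2, w5}; Diamond not q there: w1:T, w2:T, w5:T. ✓
w1: successors {w2, w3}; Diamond not q there: w2:T, w3:F. ✓
w2: successors {w0}; Diamond not q there: w0:T. ✓
w3: no successors, so Diamond Diamond not q fails. ✗
w4: successors {w0}; Diamond not q there: w0:T. ✓
w5: successors {w0, w2}; Diamond not q there: w0:T, w2:T. ✓
Satisfying worlds: {w0, w1, w2, w4, w5}.
So Diamond Diamond not q fails at the other 1 world.

1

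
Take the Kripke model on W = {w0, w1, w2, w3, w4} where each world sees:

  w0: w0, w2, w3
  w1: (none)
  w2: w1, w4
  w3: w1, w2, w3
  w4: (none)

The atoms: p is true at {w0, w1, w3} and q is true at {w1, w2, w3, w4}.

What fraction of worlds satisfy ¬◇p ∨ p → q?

w0: ¬◇p ∨ p is T, q is F. ✗
w1: ¬◇p ∨ p is T, q is T. ✓
w2: ¬◇p ∨ p is F, q is T. ✓
w3: ¬◇p ∨ p is T, q is T. ✓
w4: ¬◇p ∨ p is T, q is T. ✓
That's 4 of 5 worlds, so 4/5.

4/5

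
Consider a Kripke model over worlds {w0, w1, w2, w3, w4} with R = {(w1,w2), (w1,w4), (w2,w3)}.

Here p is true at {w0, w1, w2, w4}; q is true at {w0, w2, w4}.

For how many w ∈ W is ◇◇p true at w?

w0: no successors, so ◇◇p fails. ✗
w1: successors {w2, w4}; ◇p there: w2:F, w4:F. ✗
w2: successors {w3}; ◇p there: w3:F. ✗
w3: no successors, so ◇◇p fails. ✗
w4: no successors, so ◇◇p fails. ✗
Satisfying worlds: ∅.

0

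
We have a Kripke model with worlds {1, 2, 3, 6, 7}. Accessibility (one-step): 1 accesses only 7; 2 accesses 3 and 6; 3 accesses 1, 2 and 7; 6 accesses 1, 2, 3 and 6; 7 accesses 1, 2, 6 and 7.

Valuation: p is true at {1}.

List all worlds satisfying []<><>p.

{1, 2, 3, 6, 7}

1: successors {7}; <><>p there: 7:T. ✓
2: successors {3, 6}; <><>p there: 3:T, 6:T. ✓
3: successors {1, 2, 7}; <><>p there: 1:T, 2:T, 7:T. ✓
6: successors {1, 2, 3, 6}; <><>p there: 1:T, 2:T, 3:T, 6:T. ✓
7: successors {1, 2, 6, 7}; <><>p there: 1:T, 2:T, 6:T, 7:T. ✓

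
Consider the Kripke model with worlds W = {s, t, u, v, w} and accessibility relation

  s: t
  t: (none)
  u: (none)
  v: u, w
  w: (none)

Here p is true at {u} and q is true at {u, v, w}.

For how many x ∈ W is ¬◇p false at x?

1

s: ◇p is F. ✓
t: ◇p is F. ✓
u: ◇p is F. ✓
v: ◇p is T. ✗
w: ◇p is F. ✓
Satisfying worlds: {s, t, u, w}.
So ¬◇p fails at the other 1 world.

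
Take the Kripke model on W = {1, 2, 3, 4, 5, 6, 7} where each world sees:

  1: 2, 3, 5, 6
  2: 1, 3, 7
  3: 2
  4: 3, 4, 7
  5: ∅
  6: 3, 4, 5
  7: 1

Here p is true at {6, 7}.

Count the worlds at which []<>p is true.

3

1: successors {2, 3, 5, 6}; <>p there: 2:T, 3:F, 5:F, 6:F. ✗
2: successors {1, 3, 7}; <>p there: 1:T, 3:F, 7:F. ✗
3: successors {2}; <>p there: 2:T. ✓
4: successors {3, 4, 7}; <>p there: 3:F, 4:T, 7:F. ✗
5: no successors, so []<>p holds vacuously. ✓
6: successors {3, 4, 5}; <>p there: 3:F, 4:T, 5:F. ✗
7: successors {1}; <>p there: 1:T. ✓
Satisfying worlds: {3, 5, 7}.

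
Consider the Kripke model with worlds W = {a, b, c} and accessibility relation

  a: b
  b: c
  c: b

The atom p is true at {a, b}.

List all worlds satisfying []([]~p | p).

{a, c}

a: successors {b}; []~p | p there: b:T. ✓
b: successors {c}; []~p | p there: c:F. ✗
c: successors {b}; []~p | p there: b:T. ✓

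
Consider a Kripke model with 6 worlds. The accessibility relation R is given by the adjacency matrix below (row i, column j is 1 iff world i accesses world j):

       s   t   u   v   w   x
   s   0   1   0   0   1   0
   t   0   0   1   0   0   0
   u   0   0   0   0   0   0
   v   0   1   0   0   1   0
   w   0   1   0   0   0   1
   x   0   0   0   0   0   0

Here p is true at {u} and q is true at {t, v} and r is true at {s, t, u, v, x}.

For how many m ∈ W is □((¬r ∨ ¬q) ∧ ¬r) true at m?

s: successors {t, w}; (¬r ∨ ¬q) ∧ ¬r there: t:F, w:T. ✗
t: successors {u}; (¬r ∨ ¬q) ∧ ¬r there: u:F. ✗
u: no successors, so □((¬r ∨ ¬q) ∧ ¬r) holds vacuously. ✓
v: successors {t, w}; (¬r ∨ ¬q) ∧ ¬r there: t:F, w:T. ✗
w: successors {t, x}; (¬r ∨ ¬q) ∧ ¬r there: t:F, x:F. ✗
x: no successors, so □((¬r ∨ ¬q) ∧ ¬r) holds vacuously. ✓
Satisfying worlds: {u, x}.

2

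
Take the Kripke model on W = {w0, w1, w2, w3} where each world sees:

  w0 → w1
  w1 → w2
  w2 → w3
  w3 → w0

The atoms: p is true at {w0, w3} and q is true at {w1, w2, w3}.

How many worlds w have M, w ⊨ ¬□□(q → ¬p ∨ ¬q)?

w0: □□(q → ¬p ∨ ¬q) is T. ✗
w1: □□(q → ¬p ∨ ¬q) is F. ✓
w2: □□(q → ¬p ∨ ¬q) is T. ✗
w3: □□(q → ¬p ∨ ¬q) is T. ✗
Satisfying worlds: {w1}.

1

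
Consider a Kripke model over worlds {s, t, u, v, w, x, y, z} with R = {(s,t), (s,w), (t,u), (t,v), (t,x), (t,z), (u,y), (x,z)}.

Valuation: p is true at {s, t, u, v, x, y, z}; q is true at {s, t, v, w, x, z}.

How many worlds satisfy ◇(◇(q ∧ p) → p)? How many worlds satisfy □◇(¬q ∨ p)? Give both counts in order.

4 and 4

For ◇(◇(q ∧ p) → p):
s: successors {t, w}; ◇(q ∧ p) → p there: t:T, w:T. ✓
t: successors {u, v, x, z}; ◇(q ∧ p) → p there: u:T, v:T, x:T, z:T. ✓
u: successors {y}; ◇(q ∧ p) → p there: y:T. ✓
v: no successors, so ◇(◇(q ∧ p) → p) fails. ✗
w: no successors, so ◇(◇(q ∧ p) → p) fails. ✗
x: successors {z}; ◇(q ∧ p) → p there: z:T. ✓
y: no successors, so ◇(◇(q ∧ p) → p) fails. ✗
z: no successors, so ◇(◇(q ∧ p) → p) fails. ✗
— 4 worlds.
For □◇(¬q ∨ p):
s: successors {t, w}; ◇(¬q ∨ p) there: t:T, w:F. ✗
t: successors {u, v, x, z}; ◇(¬q ∨ p) there: u:T, v:F, x:T, z:F. ✗
u: successors {y}; ◇(¬q ∨ p) there: y:F. ✗
v: no successors, so □◇(¬q ∨ p) holds vacuously. ✓
w: no successors, so □◇(¬q ∨ p) holds vacuously. ✓
x: successors {z}; ◇(¬q ∨ p) there: z:F. ✗
y: no successors, so □◇(¬q ∨ p) holds vacuously. ✓
z: no successors, so □◇(¬q ∨ p) holds vacuously. ✓
— 4 worlds.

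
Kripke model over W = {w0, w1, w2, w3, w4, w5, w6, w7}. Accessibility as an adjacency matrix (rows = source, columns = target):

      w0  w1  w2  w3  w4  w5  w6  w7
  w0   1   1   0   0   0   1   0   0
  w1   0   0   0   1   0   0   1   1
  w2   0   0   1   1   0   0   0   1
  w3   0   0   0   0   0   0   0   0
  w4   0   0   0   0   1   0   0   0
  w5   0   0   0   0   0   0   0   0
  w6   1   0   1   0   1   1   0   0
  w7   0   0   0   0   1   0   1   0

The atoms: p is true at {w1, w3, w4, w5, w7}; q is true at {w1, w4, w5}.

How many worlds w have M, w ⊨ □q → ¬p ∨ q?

7

w0: □q is F, ¬p ∨ q is T. ✓
w1: □q is F, ¬p ∨ q is T. ✓
w2: □q is F, ¬p ∨ q is T. ✓
w3: □q is T, ¬p ∨ q is F. ✗
w4: □q is T, ¬p ∨ q is T. ✓
w5: □q is T, ¬p ∨ q is T. ✓
w6: □q is F, ¬p ∨ q is T. ✓
w7: □q is F, ¬p ∨ q is F. ✓
Satisfying worlds: {w0, w1, w2, w4, w5, w6, w7}.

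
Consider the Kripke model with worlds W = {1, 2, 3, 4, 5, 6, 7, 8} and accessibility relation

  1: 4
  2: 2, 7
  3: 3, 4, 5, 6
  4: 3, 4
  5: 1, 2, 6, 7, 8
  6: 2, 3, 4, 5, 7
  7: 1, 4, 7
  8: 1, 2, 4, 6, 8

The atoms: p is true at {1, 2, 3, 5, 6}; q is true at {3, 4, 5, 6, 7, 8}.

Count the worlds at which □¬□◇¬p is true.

0

1: successors {4}; ¬□◇¬p there: 4:F. ✗
2: successors {2, 7}; ¬□◇¬p there: 2:F, 7:F. ✗
3: successors {3, 4, 5, 6}; ¬□◇¬p there: 3:F, 4:F, 5:F, 6:F. ✗
4: successors {3, 4}; ¬□◇¬p there: 3:F, 4:F. ✗
5: successors {1, 2, 6, 7, 8}; ¬□◇¬p there: 1:F, 2:F, 6:F, 7:F, 8:F. ✗
6: successors {2, 3, 4, 5, 7}; ¬□◇¬p there: 2:F, 3:F, 4:F, 5:F, 7:F. ✗
7: successors {1, 4, 7}; ¬□◇¬p there: 1:F, 4:F, 7:F. ✗
8: successors {1, 2, 4, 6, 8}; ¬□◇¬p there: 1:F, 2:F, 4:F, 6:F, 8:F. ✗
Satisfying worlds: ∅.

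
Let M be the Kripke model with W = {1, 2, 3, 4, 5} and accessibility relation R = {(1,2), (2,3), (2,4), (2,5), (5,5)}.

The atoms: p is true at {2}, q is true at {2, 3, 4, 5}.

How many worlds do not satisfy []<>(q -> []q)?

1

1: successors {2}; <>(q -> []q) there: 2:T. ✓
2: successors {3, 4, 5}; <>(q -> []q) there: 3:F, 4:F, 5:T. ✗
3: no successors, so []<>(q -> []q) holds vacuously. ✓
4: no successors, so []<>(q -> []q) holds vacuously. ✓
5: successors {5}; <>(q -> []q) there: 5:T. ✓
Satisfying worlds: {1, 3, 4, 5}.
So []<>(q -> []q) fails at the other 1 world.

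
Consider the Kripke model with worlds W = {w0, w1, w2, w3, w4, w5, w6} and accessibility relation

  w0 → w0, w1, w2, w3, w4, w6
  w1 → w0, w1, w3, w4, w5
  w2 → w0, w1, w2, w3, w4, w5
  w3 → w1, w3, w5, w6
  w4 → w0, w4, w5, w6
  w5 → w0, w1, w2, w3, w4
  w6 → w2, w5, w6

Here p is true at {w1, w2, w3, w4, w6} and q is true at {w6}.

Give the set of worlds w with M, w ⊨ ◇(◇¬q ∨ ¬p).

{w0, w1, w2, w3, w4, w5, w6}

w0: successors {w0, w1, w2, w3, w4, w6}; ◇¬q ∨ ¬p there: w0:T, w1:T, w2:T, w3:T, w4:T, w6:T. ✓
w1: successors {w0, w1, w3, w4, w5}; ◇¬q ∨ ¬p there: w0:T, w1:T, w3:T, w4:T, w5:T. ✓
w2: successors {w0, w1, w2, w3, w4, w5}; ◇¬q ∨ ¬p there: w0:T, w1:T, w2:T, w3:T, w4:T, w5:T. ✓
w3: successors {w1, w3, w5, w6}; ◇¬q ∨ ¬p there: w1:T, w3:T, w5:T, w6:T. ✓
w4: successors {w0, w4, w5, w6}; ◇¬q ∨ ¬p there: w0:T, w4:T, w5:T, w6:T. ✓
w5: successors {w0, w1, w2, w3, w4}; ◇¬q ∨ ¬p there: w0:T, w1:T, w2:T, w3:T, w4:T. ✓
w6: successors {w2, w5, w6}; ◇¬q ∨ ¬p there: w2:T, w5:T, w6:T. ✓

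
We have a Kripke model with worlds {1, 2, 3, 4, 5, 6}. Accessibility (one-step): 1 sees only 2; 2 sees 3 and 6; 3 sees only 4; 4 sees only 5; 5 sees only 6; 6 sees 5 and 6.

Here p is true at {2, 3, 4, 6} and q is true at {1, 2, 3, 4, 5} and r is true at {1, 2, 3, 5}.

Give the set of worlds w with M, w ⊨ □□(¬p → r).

{1, 2, 3, 4, 5, 6}

1: successors {2}; □(¬p → r) there: 2:T. ✓
2: successors {3, 6}; □(¬p → r) there: 3:T, 6:T. ✓
3: successors {4}; □(¬p → r) there: 4:T. ✓
4: successors {5}; □(¬p → r) there: 5:T. ✓
5: successors {6}; □(¬p → r) there: 6:T. ✓
6: successors {5, 6}; □(¬p → r) there: 5:T, 6:T. ✓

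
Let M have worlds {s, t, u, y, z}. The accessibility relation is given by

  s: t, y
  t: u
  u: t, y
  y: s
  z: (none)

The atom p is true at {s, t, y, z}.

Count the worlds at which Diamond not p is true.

s: successors {t, y}; not p there: t:F, y:F. ✗
t: successors {u}; not p there: u:T. ✓
u: successors {t, y}; not p there: t:F, y:F. ✗
y: successors {s}; not p there: s:F. ✗
z: no successors, so Diamond not p fails. ✗
Satisfying worlds: {t}.

1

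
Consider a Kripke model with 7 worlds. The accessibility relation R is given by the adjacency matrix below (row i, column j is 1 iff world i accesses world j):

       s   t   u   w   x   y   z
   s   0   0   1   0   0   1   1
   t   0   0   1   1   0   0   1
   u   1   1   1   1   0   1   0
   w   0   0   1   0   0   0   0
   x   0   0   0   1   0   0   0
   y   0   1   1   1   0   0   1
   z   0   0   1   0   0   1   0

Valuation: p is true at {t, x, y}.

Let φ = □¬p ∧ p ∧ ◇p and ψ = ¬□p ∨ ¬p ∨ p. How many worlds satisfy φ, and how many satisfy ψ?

0 and 7

For □¬p ∧ p ∧ ◇p:
s: □¬p ∧ p is F, ◇p is T. ✗
t: □¬p ∧ p is T, ◇p is F. ✗
u: □¬p ∧ p is F, ◇p is T. ✗
w: □¬p ∧ p is F, ◇p is F. ✗
x: □¬p ∧ p is T, ◇p is F. ✗
y: □¬p ∧ p is F, ◇p is T. ✗
z: □¬p ∧ p is F, ◇p is T. ✗
— 0 worlds.
For ¬□p ∨ ¬p ∨ p:
s: ¬□p ∨ ¬p is T, p is F. ✓
t: ¬□p ∨ ¬p is T, p is T. ✓
u: ¬□p ∨ ¬p is T, p is F. ✓
w: ¬□p ∨ ¬p is T, p is F. ✓
x: ¬□p ∨ ¬p is T, p is T. ✓
y: ¬□p ∨ ¬p is T, p is T. ✓
z: ¬□p ∨ ¬p is T, p is F. ✓
— 7 worlds.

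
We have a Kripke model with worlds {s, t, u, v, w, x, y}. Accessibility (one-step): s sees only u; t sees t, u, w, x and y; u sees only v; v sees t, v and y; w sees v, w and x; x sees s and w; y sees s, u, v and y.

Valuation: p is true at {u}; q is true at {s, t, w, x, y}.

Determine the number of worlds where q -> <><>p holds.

5

s: q is T, <><>p is F. ✗
t: q is T, <><>p is T. ✓
u: q is F, <><>p is F. ✓
v: q is F, <><>p is T. ✓
w: q is T, <><>p is F. ✗
x: q is T, <><>p is T. ✓
y: q is T, <><>p is T. ✓
Satisfying worlds: {t, u, v, x, y}.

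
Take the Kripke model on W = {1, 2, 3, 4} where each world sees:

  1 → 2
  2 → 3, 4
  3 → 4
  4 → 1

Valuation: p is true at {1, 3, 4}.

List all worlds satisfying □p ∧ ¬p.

{2}

1: □p is F, ¬p is F. ✗
2: □p is T, ¬p is T. ✓
3: □p is T, ¬p is F. ✗
4: □p is T, ¬p is F. ✗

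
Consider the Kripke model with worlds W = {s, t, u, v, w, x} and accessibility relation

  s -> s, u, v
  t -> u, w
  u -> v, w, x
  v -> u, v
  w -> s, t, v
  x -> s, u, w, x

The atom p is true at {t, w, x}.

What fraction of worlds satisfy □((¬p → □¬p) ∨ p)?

1/3

s: successors {s, u, v}; (¬p → □¬p) ∨ p there: s:T, u:F, v:T. ✗
t: successors {u, w}; (¬p → □¬p) ∨ p there: u:F, w:T. ✗
u: successors {v, w, x}; (¬p → □¬p) ∨ p there: v:T, w:T, x:T. ✓
v: successors {u, v}; (¬p → □¬p) ∨ p there: u:F, v:T. ✗
w: successors {s, t, v}; (¬p → □¬p) ∨ p there: s:T, t:T, v:T. ✓
x: successors {s, u, w, x}; (¬p → □¬p) ∨ p there: s:T, u:F, w:T, x:T. ✗
That's 2 of 6 worlds, so 2/6 = 1/3.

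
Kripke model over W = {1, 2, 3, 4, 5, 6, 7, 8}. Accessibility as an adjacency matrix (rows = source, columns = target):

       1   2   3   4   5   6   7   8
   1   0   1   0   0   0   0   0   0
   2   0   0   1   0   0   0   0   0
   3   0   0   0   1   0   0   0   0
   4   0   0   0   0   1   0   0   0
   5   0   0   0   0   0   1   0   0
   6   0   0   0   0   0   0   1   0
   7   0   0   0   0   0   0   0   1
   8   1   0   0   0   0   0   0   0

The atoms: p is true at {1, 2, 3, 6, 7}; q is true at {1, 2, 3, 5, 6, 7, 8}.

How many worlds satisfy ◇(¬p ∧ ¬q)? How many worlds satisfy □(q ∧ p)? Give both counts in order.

For ◇(¬p ∧ ¬q):
1: successors {2}; ¬p ∧ ¬q there: 2:F. ✗
2: successors {3}; ¬p ∧ ¬q there: 3:F. ✗
3: successors {4}; ¬p ∧ ¬q there: 4:T. ✓
4: successors {5}; ¬p ∧ ¬q there: 5:F. ✗
5: successors {6}; ¬p ∧ ¬q there: 6:F. ✗
6: successors {7}; ¬p ∧ ¬q there: 7:F. ✗
7: successors {8}; ¬p ∧ ¬q there: 8:F. ✗
8: successors {1}; ¬p ∧ ¬q there: 1:F. ✗
— 1 world.
For □(q ∧ p):
1: successors {2}; q ∧ p there: 2:T. ✓
2: successors {3}; q ∧ p there: 3:T. ✓
3: successors {4}; q ∧ p there: 4:F. ✗
4: successors {5}; q ∧ p there: 5:F. ✗
5: successors {6}; q ∧ p there: 6:T. ✓
6: successors {7}; q ∧ p there: 7:T. ✓
7: successors {8}; q ∧ p there: 8:F. ✗
8: successors {1}; q ∧ p there: 1:T. ✓
— 5 worlds.

1 and 5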